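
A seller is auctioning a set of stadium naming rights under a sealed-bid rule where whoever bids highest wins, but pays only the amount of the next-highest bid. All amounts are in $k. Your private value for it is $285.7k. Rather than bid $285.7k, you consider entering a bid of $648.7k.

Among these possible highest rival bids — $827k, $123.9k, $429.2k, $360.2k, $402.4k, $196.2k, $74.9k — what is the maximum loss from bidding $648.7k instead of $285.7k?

$827k: same outcome either way → loss $0k.
$123.9k: same outcome either way → loss $0k.
$429.2k: truthful gives $0k, deviation gives −$143.5k → loss $143.5k.
$360.2k: truthful gives $0k, deviation gives −$74.5k → loss $74.5k.
$402.4k: truthful gives $0k, deviation gives −$116.7k → loss $116.7k.
$196.2k: same outcome either way → loss $0k.
$74.9k: same outcome either way → loss $0k.
Maximum loss: $143.5k.

$143.5k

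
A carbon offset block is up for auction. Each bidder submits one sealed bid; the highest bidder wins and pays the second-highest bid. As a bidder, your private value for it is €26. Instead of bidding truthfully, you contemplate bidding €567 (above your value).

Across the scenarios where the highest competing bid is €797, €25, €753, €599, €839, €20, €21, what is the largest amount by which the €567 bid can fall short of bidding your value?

€0

€797: same outcome either way → loss €0.
€25: same outcome either way → loss €0.
€753: same outcome either way → loss €0.
€599: same outcome either way → loss €0.
€839: same outcome either way → loss €0.
€20: same outcome either way → loss €0.
€21: same outcome either way → loss €0.
Maximum loss: €0.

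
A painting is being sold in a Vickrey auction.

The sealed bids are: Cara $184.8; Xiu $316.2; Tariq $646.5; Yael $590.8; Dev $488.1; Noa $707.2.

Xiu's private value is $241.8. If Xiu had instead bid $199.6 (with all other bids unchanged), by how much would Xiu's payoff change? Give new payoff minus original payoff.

$0

The highest bid among the other bidders is $707.2; Xiu's bid doesn't change that.
Original bid $316.2: Xiu is not highest (top rival bid is $707.2); payoff $0.
Alternative bid $199.6: Xiu is not highest (top rival bid is $707.2); payoff $0.
Change in payoff = $0 − ($0) = $0.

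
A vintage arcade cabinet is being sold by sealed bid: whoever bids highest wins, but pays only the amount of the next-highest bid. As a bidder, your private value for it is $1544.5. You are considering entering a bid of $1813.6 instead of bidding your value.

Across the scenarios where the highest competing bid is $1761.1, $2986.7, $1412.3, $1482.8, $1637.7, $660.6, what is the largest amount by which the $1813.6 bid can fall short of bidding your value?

$216.6

$1761.1: truthful gives $0, deviation gives −$216.6 → loss $216.6.
$2986.7: same outcome either way → loss $0.
$1412.3: same outcome either way → loss $0.
$1482.8: same outcome either way → loss $0.
$1637.7: truthful gives $0, deviation gives −$93.2 → loss $93.2.
$660.6: same outcome either way → loss $0.
Maximum loss: $216.6.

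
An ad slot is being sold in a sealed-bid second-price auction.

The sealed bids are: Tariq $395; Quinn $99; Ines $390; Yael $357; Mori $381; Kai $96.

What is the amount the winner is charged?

$390

Highest bid: Tariq at $395, so Tariq wins.
Second-highest bid: Ines at $390 — that is the price the winner pays.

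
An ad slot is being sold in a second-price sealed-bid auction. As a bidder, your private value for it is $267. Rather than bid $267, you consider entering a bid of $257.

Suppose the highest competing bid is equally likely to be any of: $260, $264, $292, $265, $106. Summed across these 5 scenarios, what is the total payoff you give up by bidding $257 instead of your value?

The deviation costs you only when the competing bid falls strictly between $257 and $267; elsewhere both bids give the same outcome.
$260: truthful payoff $7, deviation payoff $0 → loss $7.
$264: truthful payoff $3, deviation payoff $0 → loss $3.
$292: outcomes coincide → loss $0.
$265: truthful payoff $2, deviation payoff $0 → loss $2.
$106: outcomes coincide → loss $0.
Total loss = $7 + $3 + $2 = $12.
In a second-price auction your bid sets only whether you win, not what you pay, so bidding your true value is weakly dominant.

$12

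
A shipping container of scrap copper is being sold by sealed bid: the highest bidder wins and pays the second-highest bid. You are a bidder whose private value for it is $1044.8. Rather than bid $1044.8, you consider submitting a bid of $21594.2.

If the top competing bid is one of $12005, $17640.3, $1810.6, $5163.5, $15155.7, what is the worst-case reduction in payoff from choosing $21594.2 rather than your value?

$12005: truthful gives $0, deviation gives −$10960.2 → loss $10960.2.
$17640.3: truthful gives $0, deviation gives −$16595.5 → loss $16595.5.
$1810.6: truthful gives $0, deviation gives −$765.8 → loss $765.8.
$5163.5: truthful gives $0, deviation gives −$4118.7 → loss $4118.7.
$15155.7: truthful gives $0, deviation gives −$14110.9 → loss $14110.9.
Maximum loss: $16595.5.

$16595.5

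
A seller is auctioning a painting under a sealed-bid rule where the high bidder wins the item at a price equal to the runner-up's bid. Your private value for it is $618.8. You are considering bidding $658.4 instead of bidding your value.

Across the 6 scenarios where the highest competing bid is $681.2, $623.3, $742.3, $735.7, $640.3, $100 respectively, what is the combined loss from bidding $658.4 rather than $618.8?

The deviation costs you only when the competing bid falls strictly between $618.8 and $658.4; elsewhere both bids give the same outcome.
$681.2: outcomes coincide → loss $0.
$623.3: truthful payoff $0, deviation payoff −$4.5 → loss $4.5.
$742.3: outcomes coincide → loss $0.
$735.7: outcomes coincide → loss $0.
$640.3: truthful payoff $0, deviation payoff −$21.5 → loss $21.5.
$100: outcomes coincide → loss $0.
Total loss = $4.5 + $21.5 = $26.
Because the price is fixed by the runner-up's bid, deviating from your value can only change a good outcome into a bad one — never the reverse.

$26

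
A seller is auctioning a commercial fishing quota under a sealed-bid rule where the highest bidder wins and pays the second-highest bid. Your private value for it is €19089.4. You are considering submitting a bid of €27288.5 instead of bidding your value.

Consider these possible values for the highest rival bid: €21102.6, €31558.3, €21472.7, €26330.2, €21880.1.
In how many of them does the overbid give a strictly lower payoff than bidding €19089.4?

4

The deviation hurts exactly when the highest competing bid lies strictly between €19089.4 and €27288.5 — overbidding then wins at a price above your value.
€21102.6: inside the interval → strictly worse (loss €2013.2).
€31558.3: above both → same outcome either way.
€21472.7: inside the interval → strictly worse (loss €2383.3).
€26330.2: inside the interval → strictly worse (loss €7240.8).
€21880.1: inside the interval → strictly worse (loss €2790.7).
Count: 4.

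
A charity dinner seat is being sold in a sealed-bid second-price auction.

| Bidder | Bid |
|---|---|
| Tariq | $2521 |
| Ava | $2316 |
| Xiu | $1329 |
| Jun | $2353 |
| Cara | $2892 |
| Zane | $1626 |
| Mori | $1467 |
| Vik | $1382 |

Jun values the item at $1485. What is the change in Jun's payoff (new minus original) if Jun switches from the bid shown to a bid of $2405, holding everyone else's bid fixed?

The highest bid among the other bidders is $2892; Jun's bid doesn't change that.
Original bid $2353: Jun is not highest (top rival bid is $2892); payoff $0.
Alternative bid $2405: Jun is not highest (top rival bid is $2892); payoff $0.
Change in payoff = $0 − ($0) = $0.

$0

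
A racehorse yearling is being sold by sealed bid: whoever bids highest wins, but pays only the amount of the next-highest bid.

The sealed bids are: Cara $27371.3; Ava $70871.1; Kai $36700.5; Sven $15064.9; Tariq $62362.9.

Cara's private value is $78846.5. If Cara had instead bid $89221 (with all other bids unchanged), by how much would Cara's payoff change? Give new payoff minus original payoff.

$7975.4

The highest bid among the other bidders is $70871.1; Cara's bid doesn't change that.
Original bid $27371.3: Cara is not highest (top rival bid is $70871.1); payoff $0.
Alternative bid $89221: Cara is highest, pays the top rival bid $70871.1; payoff $78846.5 − $70871.1 = $7975.4.
Change in payoff = $7975.4 − ($0) = $7975.4.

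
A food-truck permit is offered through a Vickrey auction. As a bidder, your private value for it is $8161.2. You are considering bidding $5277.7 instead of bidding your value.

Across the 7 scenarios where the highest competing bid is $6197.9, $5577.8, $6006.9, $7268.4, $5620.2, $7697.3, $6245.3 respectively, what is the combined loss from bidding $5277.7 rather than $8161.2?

The deviation costs you only when the competing bid falls strictly between $5277.7 and $8161.2; elsewhere both bids give the same outcome.
$6197.9: truthful payoff $1963.3, deviation payoff $0 → loss $1963.3.
$5577.8: truthful payoff $2583.4, deviation payoff $0 → loss $2583.4.
$6006.9: truthful payoff $2154.3, deviation payoff $0 → loss $2154.3.
$7268.4: truthful payoff $892.8, deviation payoff $0 → loss $892.8.
$5620.2: truthful payoff $2541, deviation payoff $0 → loss $2541.
$7697.3: truthful payoff $463.9, deviation payoff $0 → loss $463.9.
$6245.3: truthful payoff $1915.9, deviation payoff $0 → loss $1915.9.
Total loss = $1963.3 + $2583.4 + $2154.3 + $892.8 + $2541 + $463.9 + $1915.9 = $12514.6.
Truthful bidding weakly dominates here: raising your bid can only win items priced above your value, and lowering it can only forfeit items priced below.

$12514.6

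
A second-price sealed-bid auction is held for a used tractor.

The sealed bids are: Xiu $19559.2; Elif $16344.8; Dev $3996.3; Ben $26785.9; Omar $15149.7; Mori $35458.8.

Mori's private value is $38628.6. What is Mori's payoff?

Highest bid: Mori at $35458.8, so Mori wins.
Second-highest bid: Ben at $26785.9 — that is the price the winner pays.
Mori's payoff = value − price = $38628.6 − $26785.9 = $11842.7.

$11842.7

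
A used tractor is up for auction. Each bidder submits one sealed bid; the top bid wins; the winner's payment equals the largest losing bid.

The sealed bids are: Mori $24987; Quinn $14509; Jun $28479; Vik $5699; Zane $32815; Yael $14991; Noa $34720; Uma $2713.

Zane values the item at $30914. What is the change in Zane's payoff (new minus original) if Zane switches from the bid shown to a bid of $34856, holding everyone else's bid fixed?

The highest bid among the other bidders is $34720; Zane's bid doesn't change that.
Original bid $32815: Zane is not highest (top rival bid is $34720); payoff $0.
Alternative bid $34856: Zane is highest, pays the top rival bid $34720; payoff $30914 − $34720 = −$3806.
Change in payoff = −$3806 − ($0) = −$3806.

−$3806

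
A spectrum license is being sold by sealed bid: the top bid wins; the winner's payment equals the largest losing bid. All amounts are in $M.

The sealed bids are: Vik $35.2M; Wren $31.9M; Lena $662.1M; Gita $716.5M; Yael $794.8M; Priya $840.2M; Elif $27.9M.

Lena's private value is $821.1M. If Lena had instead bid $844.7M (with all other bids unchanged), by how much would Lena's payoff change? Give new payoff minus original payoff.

The highest bid among the other bidders is $840.2M; Lena's bid doesn't change that.
Original bid $662.1M: Lena is not highest (top rival bid is $840.2M); payoff $0M.
Alternative bid $844.7M: Lena is highest, pays the top rival bid $840.2M; payoff $821.1M − $840.2M = −$19.1M.
Change in payoff = −$19.1M − ($0M) = −$19.1M.

−$19.1M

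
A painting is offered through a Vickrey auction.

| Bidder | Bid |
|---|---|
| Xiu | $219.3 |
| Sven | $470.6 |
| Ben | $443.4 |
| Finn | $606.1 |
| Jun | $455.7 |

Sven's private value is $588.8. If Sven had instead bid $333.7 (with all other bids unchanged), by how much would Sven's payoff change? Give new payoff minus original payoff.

The highest bid among the other bidders is $606.1; Sven's bid doesn't change that.
Original bid $470.6: Sven is not highest (top rival bid is $606.1); payoff $0.
Alternative bid $333.7: Sven is not highest (top rival bid is $606.1); payoff $0.
Change in payoff = $0 − ($0) = $0.

$0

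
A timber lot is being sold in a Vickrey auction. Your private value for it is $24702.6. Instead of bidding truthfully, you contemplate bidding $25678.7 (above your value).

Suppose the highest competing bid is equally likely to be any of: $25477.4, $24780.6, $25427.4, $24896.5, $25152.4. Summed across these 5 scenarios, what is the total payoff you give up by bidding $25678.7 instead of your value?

$2221.3

The deviation costs you only when the competing bid falls strictly between $24702.6 and $25678.7; elsewhere both bids give the same outcome.
$25477.4: truthful payoff $0, deviation payoff −$774.8 → loss $774.8.
$24780.6: truthful payoff $0, deviation payoff −$78 → loss $78.
$25427.4: truthful payoff $0, deviation payoff −$724.8 → loss $724.8.
$24896.5: truthful payoff $0, deviation payoff −$193.9 → loss $193.9.
$25152.4: truthful payoff $0, deviation payoff −$449.8 → loss $449.8.
Total loss = $774.8 + $78 + $724.8 + $193.9 + $449.8 = $2221.3.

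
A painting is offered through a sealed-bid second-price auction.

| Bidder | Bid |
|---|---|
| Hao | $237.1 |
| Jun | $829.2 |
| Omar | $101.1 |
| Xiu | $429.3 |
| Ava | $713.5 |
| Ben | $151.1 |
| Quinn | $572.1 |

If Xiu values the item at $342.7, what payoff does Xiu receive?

Highest bid: Jun at $829.2, so Jun wins.
Second-highest bid: Ava at $713.5 — that is the price the winner pays.
Xiu did not win, so Xiu pays nothing and receives nothing: payoff $0.

$0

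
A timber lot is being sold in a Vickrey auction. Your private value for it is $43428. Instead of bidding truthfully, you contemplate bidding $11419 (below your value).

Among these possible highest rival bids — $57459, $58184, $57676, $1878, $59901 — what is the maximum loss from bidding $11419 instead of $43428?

$0

$57459: same outcome either way → loss $0.
$58184: same outcome either way → loss $0.
$57676: same outcome either way → loss $0.
$1878: same outcome either way → loss $0.
$59901: same outcome either way → loss $0.
Maximum loss: $0.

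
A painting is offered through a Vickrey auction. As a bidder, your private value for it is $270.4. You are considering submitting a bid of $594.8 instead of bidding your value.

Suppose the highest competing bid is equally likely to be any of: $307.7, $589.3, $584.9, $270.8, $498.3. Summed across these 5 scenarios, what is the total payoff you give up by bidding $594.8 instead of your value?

The deviation costs you only when the competing bid falls strictly between $270.4 and $594.8; elsewhere both bids give the same outcome.
$307.7: truthful payoff $0, deviation payoff −$37.3 → loss $37.3.
$589.3: truthful payoff $0, deviation payoff −$318.9 → loss $318.9.
$584.9: truthful payoff $0, deviation payoff −$314.5 → loss $314.5.
$270.8: truthful payoff $0, deviation payoff −$0.4 → loss $0.4.
$498.3: truthful payoff $0, deviation payoff −$227.9 → loss $227.9.
Total loss = $37.3 + $318.9 + $314.5 + $0.4 + $227.9 = $899.
In a second-price auction your bid sets only whether you win, not what you pay, so bidding your true value is weakly dominant.

$899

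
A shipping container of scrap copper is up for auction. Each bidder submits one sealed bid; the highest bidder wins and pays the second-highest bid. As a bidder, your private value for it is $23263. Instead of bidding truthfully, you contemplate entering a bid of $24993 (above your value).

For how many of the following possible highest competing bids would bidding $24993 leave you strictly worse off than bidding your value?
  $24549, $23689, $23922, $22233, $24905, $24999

The deviation hurts exactly when the highest competing bid lies strictly between $23263 and $24993 — overbidding then wins at a price above your value.
$24549: inside the interval → strictly worse (loss $1286).
$23689: inside the interval → strictly worse (loss $426).
$23922: inside the interval → strictly worse (loss $659).
$22233: below both → same outcome either way.
$24905: inside the interval → strictly worse (loss $1642).
$24999: above both → same outcome either way.
Count: 4.

4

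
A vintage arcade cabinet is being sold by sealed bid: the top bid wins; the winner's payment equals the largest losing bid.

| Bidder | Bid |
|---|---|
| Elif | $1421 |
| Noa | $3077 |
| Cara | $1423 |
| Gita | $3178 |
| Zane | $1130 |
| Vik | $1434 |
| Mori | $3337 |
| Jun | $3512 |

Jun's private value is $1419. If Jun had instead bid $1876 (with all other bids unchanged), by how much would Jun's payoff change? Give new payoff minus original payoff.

$1918

The highest bid among the other bidders is $3337; Jun's bid doesn't change that.
Original bid $3512: Jun is highest, pays the top rival bid $3337; payoff $1419 − $3337 = −$1918.
Alternative bid $1876: Jun is not highest (top rival bid is $3337); payoff $0.
Change in payoff = $0 − (−$1918) = $1918.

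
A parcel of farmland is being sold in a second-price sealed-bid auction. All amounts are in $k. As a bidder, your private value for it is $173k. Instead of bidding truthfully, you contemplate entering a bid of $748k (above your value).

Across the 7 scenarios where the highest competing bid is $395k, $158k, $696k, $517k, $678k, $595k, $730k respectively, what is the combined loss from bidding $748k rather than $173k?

The deviation costs you only when the competing bid falls strictly between $173k and $748k; elsewhere both bids give the same outcome.
$395k: truthful payoff $0k, deviation payoff −$222k → loss $222k.
$158k: outcomes coincide → loss $0k.
$696k: truthful payoff $0k, deviation payoff −$523k → loss $523k.
$517k: truthful payoff $0k, deviation payoff −$344k → loss $344k.
$678k: truthful payoff $0k, deviation payoff −$505k → loss $505k.
$595k: truthful payoff $0k, deviation payoff −$422k → loss $422k.
$730k: truthful payoff $0k, deviation payoff −$557k → loss $557k.
Total loss = $222k + $523k + $344k + $505k + $422k + $557k = $2573k.

$2573k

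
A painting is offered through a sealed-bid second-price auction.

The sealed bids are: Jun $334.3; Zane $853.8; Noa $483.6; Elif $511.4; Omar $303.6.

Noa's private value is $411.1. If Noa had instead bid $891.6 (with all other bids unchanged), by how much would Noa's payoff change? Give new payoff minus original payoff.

−$442.7

The highest bid among the other bidders is $853.8; Noa's bid doesn't change that.
Original bid $483.6: Noa is not highest (top rival bid is $853.8); payoff $0.
Alternative bid $891.6: Noa is highest, pays the top rival bid $853.8; payoff $411.1 − $853.8 = −$442.7.
Change in payoff = −$442.7 − ($0) = −$442.7.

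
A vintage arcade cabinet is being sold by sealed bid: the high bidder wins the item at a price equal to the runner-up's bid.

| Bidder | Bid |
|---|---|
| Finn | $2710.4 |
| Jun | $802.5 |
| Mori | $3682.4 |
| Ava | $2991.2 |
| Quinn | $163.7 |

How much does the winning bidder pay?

Highest bid: Mori at $3682.4, so Mori wins.
Second-highest bid: Ava at $2991.2 — that is the price the winner pays.

$2991.2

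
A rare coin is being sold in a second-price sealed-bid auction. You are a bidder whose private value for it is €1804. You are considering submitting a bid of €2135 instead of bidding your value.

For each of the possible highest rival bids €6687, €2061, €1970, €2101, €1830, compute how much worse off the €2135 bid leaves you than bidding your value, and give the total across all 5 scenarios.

The deviation costs you only when the competing bid falls strictly between €1804 and €2135; elsewhere both bids give the same outcome.
€6687: outcomes coincide → loss €0.
€2061: truthful payoff €0, deviation payoff −€257 → loss €257.
€1970: truthful payoff €0, deviation payoff −€166 → loss €166.
€2101: truthful payoff €0, deviation payoff −€297 → loss €297.
€1830: truthful payoff €0, deviation payoff −€26 → loss €26.
Total loss = €257 + €166 + €297 + €26 = €746.

€746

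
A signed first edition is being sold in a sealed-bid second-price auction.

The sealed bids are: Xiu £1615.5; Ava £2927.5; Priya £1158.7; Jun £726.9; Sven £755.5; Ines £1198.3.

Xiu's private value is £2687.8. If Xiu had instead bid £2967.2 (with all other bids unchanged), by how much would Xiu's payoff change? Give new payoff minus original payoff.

−£239.7

The highest bid among the other bidders is £2927.5; Xiu's bid doesn't change that.
Original bid £1615.5: Xiu is not highest (top rival bid is £2927.5); payoff £0.
Alternative bid £2967.2: Xiu is highest, pays the top rival bid £2927.5; payoff £2687.8 − £2927.5 = −£239.7.
Change in payoff = −£239.7 − (£0) = −£239.7.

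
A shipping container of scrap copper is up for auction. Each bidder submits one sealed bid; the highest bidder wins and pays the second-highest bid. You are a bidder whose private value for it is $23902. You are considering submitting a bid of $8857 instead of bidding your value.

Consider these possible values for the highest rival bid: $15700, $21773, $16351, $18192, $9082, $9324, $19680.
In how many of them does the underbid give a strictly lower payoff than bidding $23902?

The deviation hurts exactly when the highest competing bid lies strictly between $8857 and $23902 — underbidding then forfeits a profitable win.
$15700: inside the interval → strictly worse (loss $8202).
$21773: inside the interval → strictly worse (loss $2129).
$16351: inside the interval → strictly worse (loss $7551).
$18192: inside the interval → strictly worse (loss $5710).
$9082: inside the interval → strictly worse (loss $14820).
$9324: inside the interval → strictly worse (loss $14578).
$19680: inside the interval → strictly worse (loss $4222).
Count: 7.

7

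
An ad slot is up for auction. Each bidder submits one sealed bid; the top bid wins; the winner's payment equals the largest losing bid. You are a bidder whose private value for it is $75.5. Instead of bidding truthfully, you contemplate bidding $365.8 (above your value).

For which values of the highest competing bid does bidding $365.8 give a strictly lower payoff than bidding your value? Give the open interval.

If the competing bid is below $75.5, both bids win at the same price — no difference.
If it is above $365.8, both bids lose — no difference.
If it lies strictly between $75.5 and $365.8, bidding your value loses (payoff 0) while bidding $365.8 wins at a price above your value (payoff negative).
So the deviation strictly hurts on the open interval ($75.5, $365.8).

($75.5, $365.8)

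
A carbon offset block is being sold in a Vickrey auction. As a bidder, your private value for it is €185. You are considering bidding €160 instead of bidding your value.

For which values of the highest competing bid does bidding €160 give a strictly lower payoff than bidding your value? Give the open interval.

(€160, €185)

If the competing bid is below €160, both bids win at the same price — no difference.
If it is above €185, both bids lose — no difference.
If it lies strictly between €160 and €185, bidding your value wins at a price below your value (positive payoff) while bidding €160 loses (payoff 0).
So the deviation strictly hurts on the open interval (€160, €185).
Because the price is fixed by the runner-up's bid, deviating from your value can only change a good outcome into a bad one — never the reverse.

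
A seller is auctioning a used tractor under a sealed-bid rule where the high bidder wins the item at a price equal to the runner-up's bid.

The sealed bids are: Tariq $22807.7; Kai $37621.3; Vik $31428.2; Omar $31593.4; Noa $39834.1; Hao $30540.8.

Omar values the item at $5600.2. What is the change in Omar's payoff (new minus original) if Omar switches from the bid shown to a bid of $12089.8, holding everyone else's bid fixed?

$0

The highest bid among the other bidders is $39834.1; Omar's bid doesn't change that.
Original bid $31593.4: Omar is not highest (top rival bid is $39834.1); payoff $0.
Alternative bid $12089.8: Omar is not highest (top rival bid is $39834.1); payoff $0.
Change in payoff = $0 − ($0) = $0.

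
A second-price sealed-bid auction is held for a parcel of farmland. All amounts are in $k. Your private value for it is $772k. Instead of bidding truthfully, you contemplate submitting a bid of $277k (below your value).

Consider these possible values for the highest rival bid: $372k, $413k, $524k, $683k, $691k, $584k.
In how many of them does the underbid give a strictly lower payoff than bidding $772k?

The deviation hurts exactly when the highest competing bid lies strictly between $277k and $772k — underbidding then forfeits a profitable win.
$372k: inside the interval → strictly worse (loss $400k).
$413k: inside the interval → strictly worse (loss $359k).
$524k: inside the interval → strictly worse (loss $248k).
$683k: inside the interval → strictly worse (loss $89k).
$691k: inside the interval → strictly worse (loss $81k).
$584k: inside the interval → strictly worse (loss $188k).
Count: 6.

6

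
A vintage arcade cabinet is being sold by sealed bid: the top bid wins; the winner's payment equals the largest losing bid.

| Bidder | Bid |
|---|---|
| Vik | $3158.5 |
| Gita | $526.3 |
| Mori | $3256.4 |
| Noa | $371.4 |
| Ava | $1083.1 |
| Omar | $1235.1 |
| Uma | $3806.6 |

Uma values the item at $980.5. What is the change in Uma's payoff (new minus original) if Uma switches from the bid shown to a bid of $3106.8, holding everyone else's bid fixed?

$2275.9

The highest bid among the other bidders is $3256.4; Uma's bid doesn't change that.
Original bid $3806.6: Uma is highest, pays the top rival bid $3256.4; payoff $980.5 − $3256.4 = −$2275.9.
Alternative bid $3106.8: Uma is not highest (top rival bid is $3256.4); payoff $0.
Change in payoff = $0 − (−$2275.9) = $2275.9.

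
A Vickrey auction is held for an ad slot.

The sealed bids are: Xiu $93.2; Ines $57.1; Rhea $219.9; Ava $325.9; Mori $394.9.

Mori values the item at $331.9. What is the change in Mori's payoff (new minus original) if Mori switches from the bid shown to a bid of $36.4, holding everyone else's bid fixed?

−$6

The highest bid among the other bidders is $325.9; Mori's bid doesn't change that.
Original bid $394.9: Mori is highest, pays the top rival bid $325.9; payoff $331.9 − $325.9 = $6.
Alternative bid $36.4: Mori is not highest (top rival bid is $325.9); payoff $0.
Change in payoff = $0 − ($6) = −$6.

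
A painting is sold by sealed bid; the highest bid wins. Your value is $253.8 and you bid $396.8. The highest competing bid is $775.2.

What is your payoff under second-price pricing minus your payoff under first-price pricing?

Your bid $396.8 is below $775.2, so you lose under either rule.
Payoff is $0 in both cases; difference = $0.

$0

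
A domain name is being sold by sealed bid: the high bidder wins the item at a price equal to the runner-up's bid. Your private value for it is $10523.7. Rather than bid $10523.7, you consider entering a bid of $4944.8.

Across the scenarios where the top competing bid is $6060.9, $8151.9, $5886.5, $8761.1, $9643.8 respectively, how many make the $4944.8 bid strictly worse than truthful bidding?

5

The deviation hurts exactly when the highest competing bid lies strictly between $4944.8 and $10523.7 — underbidding then forfeits a profitable win.
$6060.9: inside the interval → strictly worse (loss $4462.8).
$8151.9: inside the interval → strictly worse (loss $2371.8).
$5886.5: inside the interval → strictly worse (loss $4637.2).
$8761.1: inside the interval → strictly worse (loss $1762.6).
$9643.8: inside the interval → strictly worse (loss $879.9).
Count: 5.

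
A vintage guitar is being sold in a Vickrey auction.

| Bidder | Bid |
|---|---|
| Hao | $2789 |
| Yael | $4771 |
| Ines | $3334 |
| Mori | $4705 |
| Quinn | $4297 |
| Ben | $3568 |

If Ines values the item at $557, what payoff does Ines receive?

Highest bid: Yael at $4771, so Yael wins.
Second-highest bid: Mori at $4705 — that is the price the winner pays.
Ines did not win, so Ines pays nothing and receives nothing: payoff $0.

$0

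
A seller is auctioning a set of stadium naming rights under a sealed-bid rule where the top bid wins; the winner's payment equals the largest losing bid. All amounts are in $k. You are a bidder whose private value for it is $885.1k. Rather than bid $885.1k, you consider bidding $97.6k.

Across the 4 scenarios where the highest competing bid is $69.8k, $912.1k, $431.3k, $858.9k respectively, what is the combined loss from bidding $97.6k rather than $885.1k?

The deviation costs you only when the competing bid falls strictly between $97.6k and $885.1k; elsewhere both bids give the same outcome.
$69.8k: outcomes coincide → loss $0k.
$912.1k: outcomes coincide → loss $0k.
$431.3k: truthful payoff $453.8k, deviation payoff $0k → loss $453.8k.
$858.9k: truthful payoff $26.2k, deviation payoff $0k → loss $26.2k.
Total loss = $453.8k + $26.2k = $480k.
In a second-price auction your bid sets only whether you win, not what you pay, so bidding your true value is weakly dominant.

$480k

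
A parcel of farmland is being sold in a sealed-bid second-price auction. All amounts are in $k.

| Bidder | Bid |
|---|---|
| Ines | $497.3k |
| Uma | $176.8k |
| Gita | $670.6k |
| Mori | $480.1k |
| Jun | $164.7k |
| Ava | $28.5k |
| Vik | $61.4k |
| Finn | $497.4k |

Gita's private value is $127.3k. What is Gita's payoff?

Highest bid: Gita at $670.6k, so Gita wins.
Second-highest bid: Finn at $497.4k — that is the price the winner pays.
Gita's payoff = value − price = $127.3k − $497.4k = −$370.1k.

−$370.1k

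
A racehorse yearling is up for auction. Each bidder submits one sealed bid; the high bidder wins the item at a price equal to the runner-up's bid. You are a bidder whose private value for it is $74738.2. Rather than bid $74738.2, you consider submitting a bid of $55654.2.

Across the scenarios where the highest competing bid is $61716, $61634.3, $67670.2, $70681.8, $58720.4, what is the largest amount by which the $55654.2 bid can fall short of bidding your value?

$16017.8

$61716: truthful gives $13022.2, deviation gives $0 → loss $13022.2.
$61634.3: truthful gives $13103.9, deviation gives $0 → loss $13103.9.
$67670.2: truthful gives $7068, deviation gives $0 → loss $7068.
$70681.8: truthful gives $4056.4, deviation gives $0 → loss $4056.4.
$58720.4: truthful gives $16017.8, deviation gives $0 → loss $16017.8.
Maximum loss: $16017.8.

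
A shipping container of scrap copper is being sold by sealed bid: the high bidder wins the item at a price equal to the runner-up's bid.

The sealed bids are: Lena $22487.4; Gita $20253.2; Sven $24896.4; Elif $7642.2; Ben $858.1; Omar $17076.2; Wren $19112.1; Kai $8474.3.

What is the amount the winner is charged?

Highest bid: Sven at $24896.4, so Sven wins.
Second-highest bid: Lena at $22487.4 — that is the price the winner pays.

$22487.4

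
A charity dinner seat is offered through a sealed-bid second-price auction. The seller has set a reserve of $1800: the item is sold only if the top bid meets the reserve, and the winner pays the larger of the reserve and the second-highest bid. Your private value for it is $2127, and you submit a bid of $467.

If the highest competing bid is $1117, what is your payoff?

Your bid $467 is below the highest competing bid $1117, so you lose. Payoff $0.

$0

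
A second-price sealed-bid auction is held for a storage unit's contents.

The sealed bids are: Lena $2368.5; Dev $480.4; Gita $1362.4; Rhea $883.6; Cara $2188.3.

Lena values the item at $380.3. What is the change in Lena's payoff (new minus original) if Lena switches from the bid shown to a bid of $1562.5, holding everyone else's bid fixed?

$1808

The highest bid among the other bidders is $2188.3; Lena's bid doesn't change that.
Original bid $2368.5: Lena is highest, pays the top rival bid $2188.3; payoff $380.3 − $2188.3 = −$1808.
Alternative bid $1562.5: Lena is not highest (top rival bid is $2188.3); payoff $0.
Change in payoff = $0 − (−$1808) = $1808.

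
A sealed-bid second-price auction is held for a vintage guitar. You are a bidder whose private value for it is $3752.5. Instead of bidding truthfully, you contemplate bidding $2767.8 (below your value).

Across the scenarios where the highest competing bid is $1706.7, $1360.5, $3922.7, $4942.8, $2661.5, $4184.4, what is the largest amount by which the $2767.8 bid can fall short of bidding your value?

$1706.7: same outcome either way → loss $0.
$1360.5: same outcome either way → loss $0.
$3922.7: same outcome either way → loss $0.
$4942.8: same outcome either way → loss $0.
$2661.5: same outcome either way → loss $0.
$4184.4: same outcome either way → loss $0.
Maximum loss: $0.

$0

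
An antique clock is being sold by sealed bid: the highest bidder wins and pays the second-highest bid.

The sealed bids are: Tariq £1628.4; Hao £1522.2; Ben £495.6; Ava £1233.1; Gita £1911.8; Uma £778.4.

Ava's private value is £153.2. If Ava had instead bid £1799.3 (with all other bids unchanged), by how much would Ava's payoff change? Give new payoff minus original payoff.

The highest bid among the other bidders is £1911.8; Ava's bid doesn't change that.
Original bid £1233.1: Ava is not highest (top rival bid is £1911.8); payoff £0.
Alternative bid £1799.3: Ava is not highest (top rival bid is £1911.8); payoff £0.
Change in payoff = £0 − (£0) = £0.

£0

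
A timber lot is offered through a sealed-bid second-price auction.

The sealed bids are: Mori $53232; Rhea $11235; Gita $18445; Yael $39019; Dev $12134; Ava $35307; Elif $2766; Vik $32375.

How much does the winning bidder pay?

$39019

Highest bid: Mori at $53232, so Mori wins.
Second-highest bid: Yael at $39019 — that is the price the winner pays.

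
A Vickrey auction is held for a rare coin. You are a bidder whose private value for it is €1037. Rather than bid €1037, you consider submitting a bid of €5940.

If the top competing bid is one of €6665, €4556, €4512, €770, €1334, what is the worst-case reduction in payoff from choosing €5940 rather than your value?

€3519

€6665: same outcome either way → loss €0.
€4556: truthful gives €0, deviation gives −€3519 → loss €3519.
€4512: truthful gives €0, deviation gives −€3475 → loss €3475.
€770: same outcome either way → loss €0.
€1334: truthful gives €0, deviation gives −€297 → loss €297.
Maximum loss: €3519.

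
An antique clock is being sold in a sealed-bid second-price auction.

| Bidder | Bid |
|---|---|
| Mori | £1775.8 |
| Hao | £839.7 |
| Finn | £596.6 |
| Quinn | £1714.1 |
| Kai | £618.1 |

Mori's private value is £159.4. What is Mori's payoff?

−£1554.7

Highest bid: Mori at £1775.8, so Mori wins.
Second-highest bid: Quinn at £1714.1 — that is the price the winner pays.
Mori's payoff = value − price = £159.4 − £1714.1 = −£1554.7.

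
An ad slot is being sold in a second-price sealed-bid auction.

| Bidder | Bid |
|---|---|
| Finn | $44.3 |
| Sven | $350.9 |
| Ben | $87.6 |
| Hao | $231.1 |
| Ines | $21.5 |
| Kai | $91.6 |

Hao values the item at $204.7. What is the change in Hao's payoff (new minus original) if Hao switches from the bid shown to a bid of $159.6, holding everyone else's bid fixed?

$0

The highest bid among the other bidders is $350.9; Hao's bid doesn't change that.
Original bid $231.1: Hao is not highest (top rival bid is $350.9); payoff $0.
Alternative bid $159.6: Hao is not highest (top rival bid is $350.9); payoff $0.
Change in payoff = $0 − ($0) = $0.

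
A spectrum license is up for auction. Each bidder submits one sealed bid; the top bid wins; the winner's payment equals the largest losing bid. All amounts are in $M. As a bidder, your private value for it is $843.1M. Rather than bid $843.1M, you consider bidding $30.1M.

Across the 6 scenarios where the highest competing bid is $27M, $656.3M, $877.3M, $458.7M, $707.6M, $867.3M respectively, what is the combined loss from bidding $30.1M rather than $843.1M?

$706.7M

The deviation costs you only when the competing bid falls strictly between $30.1M and $843.1M; elsewhere both bids give the same outcome.
$27M: outcomes coincide → loss $0M.
$656.3M: truthful payoff $186.8M, deviation payoff $0M → loss $186.8M.
$877.3M: outcomes coincide → loss $0M.
$458.7M: truthful payoff $384.4M, deviation payoff $0M → loss $384.4M.
$707.6M: truthful payoff $135.5M, deviation payoff $0M → loss $135.5M.
$867.3M: outcomes coincide → loss $0M.
Total loss = $186.8M + $384.4M + $135.5M = $706.7M.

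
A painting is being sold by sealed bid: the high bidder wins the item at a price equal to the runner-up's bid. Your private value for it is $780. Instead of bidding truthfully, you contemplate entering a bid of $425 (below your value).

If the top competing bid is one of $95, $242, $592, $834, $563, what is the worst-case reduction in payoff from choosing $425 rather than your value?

$217

$95: same outcome either way → loss $0.
$242: same outcome either way → loss $0.
$592: truthful gives $188, deviation gives $0 → loss $188.
$834: same outcome either way → loss $0.
$563: truthful gives $217, deviation gives $0 → loss $217.
Maximum loss: $217.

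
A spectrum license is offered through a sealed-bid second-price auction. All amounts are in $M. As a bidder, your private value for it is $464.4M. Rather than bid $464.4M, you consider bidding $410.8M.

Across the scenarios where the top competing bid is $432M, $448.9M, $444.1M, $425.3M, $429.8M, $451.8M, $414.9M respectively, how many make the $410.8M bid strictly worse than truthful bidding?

7

The deviation hurts exactly when the highest competing bid lies strictly between $410.8M and $464.4M — underbidding then forfeits a profitable win.
$432M: inside the interval → strictly worse (loss $32.4M).
$448.9M: inside the interval → strictly worse (loss $15.5M).
$444.1M: inside the interval → strictly worse (loss $20.3M).
$425.3M: inside the interval → strictly worse (loss $39.1M).
$429.8M: inside the interval → strictly worse (loss $34.6M).
$451.8M: inside the interval → strictly worse (loss $12.6M).
$414.9M: inside the interval → strictly worse (loss $49.5M).
Count: 7.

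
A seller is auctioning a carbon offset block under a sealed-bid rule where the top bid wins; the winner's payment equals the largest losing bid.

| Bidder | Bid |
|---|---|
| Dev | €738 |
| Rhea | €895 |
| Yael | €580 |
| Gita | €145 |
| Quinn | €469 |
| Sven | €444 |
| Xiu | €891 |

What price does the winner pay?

Highest bid: Rhea at €895, so Rhea wins.
Second-highest bid: Xiu at €891 — that is the price the winner pays.

€891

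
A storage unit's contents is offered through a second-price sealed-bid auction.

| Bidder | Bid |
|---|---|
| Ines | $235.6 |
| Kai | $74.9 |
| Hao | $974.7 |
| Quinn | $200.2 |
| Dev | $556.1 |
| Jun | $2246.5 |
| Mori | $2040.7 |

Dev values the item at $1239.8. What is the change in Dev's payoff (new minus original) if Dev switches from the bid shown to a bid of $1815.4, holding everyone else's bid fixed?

$0

The highest bid among the other bidders is $2246.5; Dev's bid doesn't change that.
Original bid $556.1: Dev is not highest (top rival bid is $2246.5); payoff $0.
Alternative bid $1815.4: Dev is not highest (top rival bid is $2246.5); payoff $0.
Change in payoff = $0 − ($0) = $0.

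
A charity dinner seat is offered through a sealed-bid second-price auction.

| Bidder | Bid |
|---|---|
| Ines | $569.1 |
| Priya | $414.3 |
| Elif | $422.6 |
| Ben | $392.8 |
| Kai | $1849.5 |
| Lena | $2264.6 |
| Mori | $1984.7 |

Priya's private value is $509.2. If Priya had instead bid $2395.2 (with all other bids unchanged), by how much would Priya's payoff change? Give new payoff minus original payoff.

The highest bid among the other bidders is $2264.6; Priya's bid doesn't change that.
Original bid $414.3: Priya is not highest (top rival bid is $2264.6); payoff $0.
Alternative bid $2395.2: Priya is highest, pays the top rival bid $2264.6; payoff $509.2 − $2264.6 = −$1755.4.
Change in payoff = −$1755.4 − ($0) = −$1755.4.

−$1755.4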